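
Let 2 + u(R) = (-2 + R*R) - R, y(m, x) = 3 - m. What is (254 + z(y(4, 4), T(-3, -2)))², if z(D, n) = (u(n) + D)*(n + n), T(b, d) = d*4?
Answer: 669124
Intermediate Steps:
T(b, d) = 4*d
u(R) = -4 + R² - R (u(R) = -2 + ((-2 + R*R) - R) = -2 + ((-2 + R²) - R) = -2 + (-2 + R² - R) = -4 + R² - R)
z(D, n) = 2*n*(-4 + D + n² - n) (z(D, n) = ((-4 + n² - n) + D)*(n + n) = (-4 + D + n² - n)*(2*n) = 2*n*(-4 + D + n² - n))
(254 + z(y(4, 4), T(-3, -2)))² = (254 + 2*(4*(-2))*(-4 + (3 - 1*4) + (4*(-2))² - 4*(-2)))² = (254 + 2*(-8)*(-4 + (3 - 4) + (-8)² - 1*(-8)))² = (254 + 2*(-8)*(-4 - 1 + 64 + 8))² = (254 + 2*(-8)*67)² = (254 - 1072)² = (-818)² = 669124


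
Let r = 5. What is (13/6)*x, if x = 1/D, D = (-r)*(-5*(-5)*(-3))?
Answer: 13/2250 ≈ 0.0057778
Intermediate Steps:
D = 375 (D = (-1*5)*(-5*(-5)*(-3)) = -125*(-3) = -5*(-75) = 375)
x = 1/375 ≈ 0.0026667
(13/6)*x = (13/6)*(1/375) = 13/2250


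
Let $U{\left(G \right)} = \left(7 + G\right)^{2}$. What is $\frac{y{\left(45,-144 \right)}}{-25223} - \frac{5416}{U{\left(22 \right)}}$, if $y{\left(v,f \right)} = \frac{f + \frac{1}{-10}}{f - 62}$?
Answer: $- \frac{25583019451}{3972530780} \approx -6.44$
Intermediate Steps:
$y{\left(v,f \right)} = \frac{- \frac{1}{10} + f}{-62 + f}$ ($y{\left(v,f \right)} = \frac{f - \frac{1}{10}}{-62 + f} = \frac{- \frac{1}{10} + f}{-62 + f}$)
$\frac{y{\left(45,-144 \right)}}{-25223} - \frac{5416}{U{\left(22 \right)}} = \frac{\frac{1}{-62 - 144} \left(- \frac{1}{10} - 144\right)}{-25223} - \frac{5416}{\left(7 + 22\right)^{2}} = \frac{1}{-206} \left(- \frac{1441}{10}\right) \left(- \frac{1}{25223}\right) - \frac{5416}{29^{2}} = \left(- \frac{1}{206}\right) \left(- \frac{1441}{10}\right) \left(- \frac{1}{25223}\right) - \frac{5416}{841} = \frac{1441}{2060} \left(- \frac{1}{25223}\right) - \frac{5416}{841} = - \frac{131}{4723580} - \frac{5416}{841} = - \frac{25583019451}{3972530780}$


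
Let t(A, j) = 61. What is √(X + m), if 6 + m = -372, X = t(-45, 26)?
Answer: I*√317 ≈ 17.805*I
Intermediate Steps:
X = 61
m = -378 (m = -6 - 372 = -378)
√(X + m) = √(61 - 378) = √(-317) = I*√317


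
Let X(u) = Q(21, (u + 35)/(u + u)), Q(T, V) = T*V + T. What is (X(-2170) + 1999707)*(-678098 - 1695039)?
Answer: -588460974823761/124 ≈ -4.7457e+12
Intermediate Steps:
Q(T, V) = T + T*V
X(u) = 21 + 21*(35 + u)/(2*u) (X(u) = 21*(1 + (u + 35)/(u + u)) = 21*(1 + (35 + u)/((2*u))) = 21*(1 + (35 + u)*(1/(2*u))) = 21*(1 + (35 + u)/(2*u)) = 21 + 21*(35 + u)/(2*u))
(X(-2170) + 1999707)*(-678098 - 1695039) = ((21/2)*(35 + 3*(-2170))/(-2170) + 1999707)*(-678098 - 1695039) = ((21/2)*(-1/2170)*(35 - 6510) + 1999707)*(-2373137) = ((21/2)*(-1/2170)*(-6475) + 1999707)*(-2373137) = (3885/124 + 1999707)*(-2373137) = (247967553/124)*(-2373137) = -588460974823761/124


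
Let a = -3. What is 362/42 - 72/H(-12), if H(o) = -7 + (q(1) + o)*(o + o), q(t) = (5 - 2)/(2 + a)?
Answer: 62381/7413 ≈ 8.4151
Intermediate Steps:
q(t) = -3 (q(t) = (5 - 2)/(2 - 3) = 3/(-1) = 3*(-1) = -3)
H(o) = -7 + 2*o*(-3 + o) (H(o) = -7 + (-3 + o)*(o + o) = -7 + (-3 + o)*(2*o) = -7 + 2*o*(-3 + o))
362/42 - 72/H(-12) = 362/42 - 72/(-7 - 6*(-12) + 2*(-12)²) = 362*(1/42) - 72/(-7 + 72 + 2*144) = 181/21 - 72/(-7 + 72 + 288) = 181/21 - 72/353 = 62381/7413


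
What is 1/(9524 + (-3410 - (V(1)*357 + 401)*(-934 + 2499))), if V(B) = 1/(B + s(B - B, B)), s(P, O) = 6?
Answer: -1/701266 ≈ -1.4260e-6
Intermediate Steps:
V(B) = 1/(6 + B) (V(B) = 1/(B + 6) = 1/(6 + B))
1/(9524 + (-3410 - (V(1)*357 + 401)*(-934 + 2499))) = 1/(9524 + (-3410 - (357/(6 + 1) + 401)*(-934 + 2499))) = 1/(9524 + (-3410 - (357/7 + 401)*1565)) = 1/(9524 + (-3410 - ((1/7)*357 + 401)*1565)) = 1/(9524 + (-3410 - (51 + 401)*1565)) = 1/(9524 + (-3410 - 452*1565)) = 1/(9524 + (-3410 - 1*707380)) = 1/(9524 + (-3410 - 707380)) = 1/(9524 - 710790) = 1/(-701266) = -1/701266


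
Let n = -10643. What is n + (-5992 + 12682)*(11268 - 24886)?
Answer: -91115063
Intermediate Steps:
n + (-5992 + 12682)*(11268 - 24886) = -10643 + (-5992 + 12682)*(11268 - 24886) = -10643 + 6690*(-13618) = -10643 - 91104420 = -91115063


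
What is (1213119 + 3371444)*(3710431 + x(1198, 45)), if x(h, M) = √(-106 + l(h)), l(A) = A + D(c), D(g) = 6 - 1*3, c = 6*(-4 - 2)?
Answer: 17010704676653 + 4584563*√1095 ≈ 1.7011e+13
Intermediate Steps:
c = -36 (c = 6*(-6) = -36)
D(g) = 3 (D(g) = 6 - 3 = 3)
l(A) = 3 + A (l(A) = A + 3 = 3 + A)
x(h, M) = √(-103 + h) (x(h, M) = √(-106 + (3 + h)) = √(-103 + h))
(1213119 + 3371444)*(3710431 + x(1198, 45)) = (1213119 + 3371444)*(3710431 + √(-103 + 1198)) = 4584563*(3710431 + √1095) = 17010704676653 + 4584563*√1095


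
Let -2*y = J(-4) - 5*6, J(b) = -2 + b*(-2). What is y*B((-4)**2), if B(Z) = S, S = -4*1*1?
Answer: -48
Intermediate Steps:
J(b) = -2 - 2*b
S = -4 (S = -4*1 = -4)
B(Z) = -4
y = 12 (y = -((-2 - 2*(-4)) - 5*6)/2 = -((-2 + 8) - 30)/2 = -(6 - 30)/2 = -1/2*(-24) = 12)
y*B((-4)**2) = 12*(-4) = -48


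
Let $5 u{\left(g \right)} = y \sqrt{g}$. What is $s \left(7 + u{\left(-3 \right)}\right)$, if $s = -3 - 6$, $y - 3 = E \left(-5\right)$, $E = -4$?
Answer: $-63 - \frac{207 i \sqrt{3}}{5} \approx -63.0 - 71.707 i$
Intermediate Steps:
$y = 23$ ($y = 3 - -20 = 3 + 20 = 23$)
$s = -9$
$u{\left(g \right)} = \frac{23 \sqrt{g}}{5}$
$s \left(7 + u{\left(-3 \right)}\right) = - 9 \left(7 + \frac{23 \sqrt{-3}}{5}\right) = - 9 \left(7 + \frac{23 i \sqrt{3}}{5}\right) = -63 - \frac{207 i \sqrt{3}}{5}$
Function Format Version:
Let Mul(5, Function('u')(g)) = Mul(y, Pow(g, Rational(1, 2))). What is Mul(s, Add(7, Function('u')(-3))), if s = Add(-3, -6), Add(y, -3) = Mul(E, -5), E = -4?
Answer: Add(-63, Mul(Rational(-207, 5), I, Pow(3, Rational(1, 2)))) ≈ Add(-63.000, Mul(-71.707, I))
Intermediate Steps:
y = 23 (y = Add(3, Mul(-4, -5)) = Add(3, 20) = 23)
s = -9
Function('u')(g) = Mul(Rational(23, 5), Pow(g, Rational(1, 2))) (Function('u')(g) = Mul(Rational(1, 5), Mul(23, Pow(g, Rational(1, 2)))) = Mul(Rational(23, 5), Pow(g, Rational(1, 2))))
Mul(s, Add(7, Function('u')(-3))) = Mul(-9, Add(7, Mul(Rational(23, 5), Pow(-3, Rational(1, 2))))) = Mul(-9, Add(7, Mul(Rational(23, 5), Mul(I, Pow(3, Rational(1, 2)))))) = Mul(-9, Add(7, Mul(Rational(23, 5), I, Pow(3, Rational(1, 2))))) = Add(-63, Mul(Rational(-207, 5), I, Pow(3, Rational(1, 2))))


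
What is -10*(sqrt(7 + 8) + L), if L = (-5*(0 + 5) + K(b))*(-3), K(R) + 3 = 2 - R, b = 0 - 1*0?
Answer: -780 - 10*sqrt(15) ≈ -818.73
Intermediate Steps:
b = 0 (b = 0 + 0 = 0)
K(R) = -1 - R (K(R) = -3 + (2 - R) = -1 - R)
L = 78 (L = (-5*(0 + 5) + (-1 - 1*0))*(-3) = (-5*5 + (-1 + 0))*(-3) = (-25 - 1)*(-3) = -26*(-3) = 78)
-10*(sqrt(7 + 8) + L) = -10*(sqrt(7 + 8) + 78) = -10*(sqrt(15) + 78) = -10*(78 + sqrt(15)) = -780 - 10*sqrt(15)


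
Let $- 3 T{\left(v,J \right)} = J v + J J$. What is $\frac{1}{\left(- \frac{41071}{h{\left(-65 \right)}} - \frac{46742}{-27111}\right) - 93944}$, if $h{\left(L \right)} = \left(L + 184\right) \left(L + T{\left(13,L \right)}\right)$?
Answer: $- \frac{1647671025}{154785488823601} \approx -1.0645 \cdot 10^{-5}$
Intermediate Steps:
$T{\left(v,J \right)} = - \frac{J^{2}}{3} - \frac{J v}{3}$ ($T{\left(v,J \right)} = - \frac{J v + J J}{3} = - \frac{J v + J^{2}}{3} = - \frac{J^{2} + J v}{3} = - \frac{J^{2}}{3} - \frac{J v}{3}$)
$h{\left(L \right)} = \left(184 + L\right) \left(L - \frac{L \left(13 + L\right)}{3}\right)$ ($h{\left(L \right)} = \left(L + 184\right) \left(L - \frac{L \left(L + 13\right)}{3}\right) = \left(184 + L\right) \left(L - \frac{L \left(13 + L\right)}{3}\right)$)
$\frac{1}{\left(- \frac{41071}{h{\left(-65 \right)}} - \frac{46742}{-27111}\right) - 93944} = \frac{1}{\left(- \frac{41071}{\frac{1}{3} \left(-65\right) \left(-1840 - \left(-65\right)^{2} - -12610\right)} - \frac{46742}{-27111}\right) - 93944} = \frac{1}{\left(- \frac{41071}{\frac{1}{3} \left(-65\right) \left(-1840 - 4225 + 12610\right)} - - \frac{46742}{27111}\right) - 93944} = \frac{1}{\left(- \frac{41071}{\frac{1}{3} \left(-65\right) \left(-1840 - 4225 + 12610\right)} + \frac{46742}{27111}\right) - 93944} = \frac{1}{\left(- \frac{41071}{\frac{1}{3} \left(-65\right) 6545} + \frac{46742}{27111}\right) - 93944} = \frac{1}{\left(- \frac{41071}{- \frac{425425}{3}} + \frac{46742}{27111}\right) - 93944} = \frac{1}{\left(\left(-41071\right) \left(- \frac{3}{425425}\right) + \frac{46742}{27111}\right) - 93944} = \frac{1}{\left(\frac{123213}{425425} + \frac{46742}{27111}\right) - 93944} = \frac{1}{\frac{3317948999}{1647671025} - 93944} = \frac{1}{- \frac{154785488823601}{1647671025}} = - \frac{1647671025}{154785488823601}$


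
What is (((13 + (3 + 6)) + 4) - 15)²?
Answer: 121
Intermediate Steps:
(((13 + (3 + 6)) + 4) - 15)² = (((13 + 9) + 4) - 15)² = ((22 + 4) - 15)² = (26 - 15)² = 11² = 121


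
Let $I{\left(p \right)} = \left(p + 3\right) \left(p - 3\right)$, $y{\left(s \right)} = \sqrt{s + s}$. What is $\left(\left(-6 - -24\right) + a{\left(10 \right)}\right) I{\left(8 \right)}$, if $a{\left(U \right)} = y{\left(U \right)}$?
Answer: $990 + 110 \sqrt{5} \approx 1236.0$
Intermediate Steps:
$y{\left(s \right)} = \sqrt{2} \sqrt{s}$ ($y{\left(s \right)} = \sqrt{2 s} = \sqrt{2} \sqrt{s}$)
$I{\left(p \right)} = \left(-3 + p\right) \left(3 + p\right)$ ($I{\left(p \right)} = \left(3 + p\right) \left(-3 + p\right) = \left(-3 + p\right) \left(3 + p\right)$)
$a{\left(U \right)} = \sqrt{2} \sqrt{U}$
$\left(\left(-6 - -24\right) + a{\left(10 \right)}\right) I{\left(8 \right)} = \left(\left(-6 - -24\right) + \sqrt{2} \sqrt{10}\right) \left(-9 + 8^{2}\right) = \left(\left(-6 + 24\right) + 2 \sqrt{5}\right) \left(-9 + 64\right) = \left(18 + 2 \sqrt{5}\right) 55 = 990 + 110 \sqrt{5}$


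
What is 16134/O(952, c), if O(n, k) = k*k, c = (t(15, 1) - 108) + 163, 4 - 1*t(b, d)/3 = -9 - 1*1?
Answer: 16134/9409 ≈ 1.7147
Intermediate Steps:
t(b, d) = 42 (t(b, d) = 12 - 3*(-9 - 1*1) = 12 - 3*(-9 - 1) = 12 - 3*(-10) = 12 + 30 = 42)
c = 97 (c = (42 - 108) + 163 = -66 + 163 = 97)
O(n, k) = k**2
16134/O(952, c) = 16134/(97**2) = 16134/9409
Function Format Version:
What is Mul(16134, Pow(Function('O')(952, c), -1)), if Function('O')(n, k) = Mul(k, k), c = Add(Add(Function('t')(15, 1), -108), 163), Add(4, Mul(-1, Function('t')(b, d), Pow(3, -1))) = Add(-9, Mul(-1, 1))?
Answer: Rational(16134, 9409) ≈ 1.7147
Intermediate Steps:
Function('t')(b, d) = 42 (Function('t')(b, d) = Add(12, Mul(-3, Add(-9, Mul(-1, 1)))) = Add(12, Mul(-3, Add(-9, -1))) = Add(12, Mul(-3, -10)) = Add(12, 30) = 42)
c = 97 (c = Add(Add(42, -108), 163) = Add(-66, 163) = 97)
Function('O')(n, k) = Pow(k, 2)
Mul(16134, Pow(Function('O')(952, c), -1)) = Mul(16134, Pow(Pow(97, 2), -1)) = Mul(16134, Pow(9409, -1)) = Mul(16134, Rational(1, 9409)) = Rational(16134, 9409)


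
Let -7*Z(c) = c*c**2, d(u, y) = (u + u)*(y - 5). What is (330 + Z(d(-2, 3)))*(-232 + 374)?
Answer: 255316/7 ≈ 36474.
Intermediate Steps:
d(u, y) = 2*u*(-5 + y) (d(u, y) = (2*u)*(-5 + y) = 2*u*(-5 + y))
Z(c) = -c**3/7 (Z(c) = -c*c**2/7 = -c**3/7)
(330 + Z(d(-2, 3)))*(-232 + 374) = (330 - (-64*(-5 + 3)**3)/7)*(-232 + 374) = (330 - (2*(-2)*(-2))**3/7)*142 = (330 - 1/7*8**3)*142 = (330 - 1/7*512)*142 = (330 - 512/7)*142 = (1798/7)*142 = 255316/7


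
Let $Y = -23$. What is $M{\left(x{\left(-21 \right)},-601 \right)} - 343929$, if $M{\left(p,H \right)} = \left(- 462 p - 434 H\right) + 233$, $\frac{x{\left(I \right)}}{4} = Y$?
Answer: $-40358$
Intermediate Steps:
$x{\left(I \right)} = -92$ ($x{\left(I \right)} = 4 \left(-23\right) = -92$)
$M{\left(p,H \right)} = 233 - 462 p - 434 H$
$M{\left(x{\left(-21 \right)},-601 \right)} - 343929 = \left(233 - -42504 - -260834\right) - 343929 = \left(233 + 42504 + 260834\right) - 343929 = 303571 - 343929 = -40358$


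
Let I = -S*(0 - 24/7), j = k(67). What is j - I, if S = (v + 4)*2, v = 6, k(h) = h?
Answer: -11/7 ≈ -1.5714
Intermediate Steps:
j = 67
S = 20 (S = (6 + 4)*2 = 10*2 = 20)
I = 480/7 (I = -20*(0 - 24/7) = -20*(-24)/7 = -1*(-480/7) = 480/7 ≈ 68.571)
j - I = 67 - 1*480/7 = 67 - 480/7 = -11/7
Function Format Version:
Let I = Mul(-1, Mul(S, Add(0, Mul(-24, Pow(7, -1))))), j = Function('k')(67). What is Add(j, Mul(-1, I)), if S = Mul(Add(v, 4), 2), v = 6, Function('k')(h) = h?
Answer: Rational(-11, 7) ≈ -1.5714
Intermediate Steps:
j = 67
S = 20 (S = Mul(Add(6, 4), 2) = Mul(10, 2) = 20)
I = Rational(480, 7) (I = Mul(-1, Mul(20, Add(0, Mul(-24, Pow(7, -1))))) = Mul(-1, Mul(20, Add(0, Mul(-24, Rational(1, 7))))) = Mul(-1, Mul(20, Add(0, Rational(-24, 7)))) = Mul(-1, Mul(20, Rational(-24, 7))) = Mul(-1, Rational(-480, 7)) = Rational(480, 7) ≈ 68.571)
Add(j, Mul(-1, I)) = Add(67, Mul(-1, Rational(480, 7))) = Add(67, Rational(-480, 7)) = Rational(-11, 7)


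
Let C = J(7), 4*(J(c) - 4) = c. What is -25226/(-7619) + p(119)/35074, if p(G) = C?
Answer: 186278007/56258696 ≈ 3.3111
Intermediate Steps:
J(c) = 4 + c/4
C = 23/4 (C = 4 + (¼)*7 = 4 + 7/4 = 23/4 ≈ 5.7500)
p(G) = 23/4
-25226/(-7619) + p(119)/35074 = -25226/(-7619) + (23/4)/35074 = -25226*(-1/7619) + (23/4)*(1/35074) = 25226/7619 + 23/140296 = 186278007/56258696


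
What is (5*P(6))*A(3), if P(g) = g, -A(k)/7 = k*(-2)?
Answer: 1260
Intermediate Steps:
A(k) = 14*k (A(k) = -7*k*(-2) = -(-14)*k = 14*k)
(5*P(6))*A(3) = (5*6)*(14*3) = 30*42 = 1260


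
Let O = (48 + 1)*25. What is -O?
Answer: -1225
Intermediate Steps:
O = 1225 (O = 49*25 = 1225)
-O = -1*1225 = -1225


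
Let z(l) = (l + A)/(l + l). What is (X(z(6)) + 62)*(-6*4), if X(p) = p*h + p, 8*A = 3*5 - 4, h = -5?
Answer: -1429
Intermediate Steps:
A = 11/8 (A = (3*5 - 4)/8 = (15 - 4)/8 = (1/8)*11 = 11/8 ≈ 1.3750)
z(l) = (11/8 + l)/(2*l) (z(l) = (l + 11/8)/(l + l) = (11/8 + l)/((2*l)) = (11/8 + l)*(1/(2*l)) = (11/8 + l)/(2*l))
X(p) = -4*p (X(p) = p*(-5) + p = -5*p + p = -4*p)
(X(z(6)) + 62)*(-6*4) = (-(11 + 8*6)/(4*6) + 62)*(-6*4) = (-(11 + 48)/(4*6) + 62)*(-24) = (-59/(4*6) + 62)*(-24) = (-4*59/96 + 62)*(-24) = (-59/24 + 62)*(-24) = (1429/24)*(-24) = -1429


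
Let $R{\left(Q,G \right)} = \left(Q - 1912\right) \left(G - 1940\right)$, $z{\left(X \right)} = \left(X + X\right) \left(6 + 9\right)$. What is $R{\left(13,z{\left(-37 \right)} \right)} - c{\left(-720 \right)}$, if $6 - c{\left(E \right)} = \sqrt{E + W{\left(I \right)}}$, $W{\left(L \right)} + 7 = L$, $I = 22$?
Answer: $5791944 + i \sqrt{705} \approx 5.7919 \cdot 10^{6} + 26.552 i$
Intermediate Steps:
$W{\left(L \right)} = -7 + L$
$z{\left(X \right)} = 30 X$ ($z{\left(X \right)} = 2 X 15 = 30 X$)
$c{\left(E \right)} = 6 - \sqrt{15 + E}$ ($c{\left(E \right)} = 6 - \sqrt{E + \left(-7 + 22\right)} = 6 - \sqrt{E + 15} = 6 - \sqrt{15 + E}$)
$R{\left(Q,G \right)} = \left(-1940 + G\right) \left(-1912 + Q\right)$ ($R{\left(Q,G \right)} = \left(-1912 + Q\right) \left(-1940 + G\right) = \left(-1940 + G\right) \left(-1912 + Q\right)$)
$R{\left(13,z{\left(-37 \right)} \right)} - c{\left(-720 \right)} = \left(3709280 - 25220 - 1912 \cdot 30 \left(-37\right) + 30 \left(-37\right) 13\right) - \left(6 - \sqrt{15 - 720}\right) = \left(3709280 - 25220 - -2122320 - 14430\right) - \left(6 - \sqrt{-705}\right) = \left(3709280 - 25220 + 2122320 - 14430\right) - \left(6 - i \sqrt{705}\right) = 5791950 - \left(6 - i \sqrt{705}\right) = 5791944 + i \sqrt{705}$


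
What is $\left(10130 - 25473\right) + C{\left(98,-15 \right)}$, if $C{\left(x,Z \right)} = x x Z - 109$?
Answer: $-159512$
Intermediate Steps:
$C{\left(x,Z \right)} = -109 + Z x^{2}$ ($C{\left(x,Z \right)} = x^{2} Z - 109 = Z x^{2} - 109 = -109 + Z x^{2}$)
$\left(10130 - 25473\right) + C{\left(98,-15 \right)} = \left(10130 - 25473\right) - \left(109 + 15 \cdot 98^{2}\right) = -15343 - 144169 = -159512$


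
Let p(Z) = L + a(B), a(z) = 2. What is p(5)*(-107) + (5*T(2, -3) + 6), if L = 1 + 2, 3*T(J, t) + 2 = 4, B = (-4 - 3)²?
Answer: -1577/3 ≈ -525.67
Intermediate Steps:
B = 49 (B = (-7)² = 49)
T(J, t) = ⅔ (T(J, t) = -⅔ + (⅓)*4 = -⅔ + 4/3 = ⅔)
L = 3
p(Z) = 5 (p(Z) = 3 + 2 = 5)
p(5)*(-107) + (5*T(2, -3) + 6) = 5*(-107) + (5*(⅔) + 6) = -535 + (10/3 + 6) = -535 + 28/3 = -1577/3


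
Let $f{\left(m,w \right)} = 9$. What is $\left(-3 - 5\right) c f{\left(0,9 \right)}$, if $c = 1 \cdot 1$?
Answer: $-72$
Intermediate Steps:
$c = 1$
$\left(-3 - 5\right) c f{\left(0,9 \right)} = \left(-3 - 5\right) 1 \cdot 9 = \left(-8\right) 1 \cdot 9 = \left(-8\right) 9 = -72$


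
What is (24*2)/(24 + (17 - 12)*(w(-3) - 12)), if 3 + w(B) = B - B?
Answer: -16/17 ≈ -0.94118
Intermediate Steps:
w(B) = -3 (w(B) = -3 + (B - B) = -3 + 0 = -3)
(24*2)/(24 + (17 - 12)*(w(-3) - 12)) = (24*2)/(24 + (17 - 12)*(-3 - 12)) = 48/(24 + 5*(-15)) = 48/(24 - 75) = 48/(-51) = 48*(-1/51) = -16/17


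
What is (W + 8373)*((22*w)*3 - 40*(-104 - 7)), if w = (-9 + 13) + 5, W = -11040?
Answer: -13425678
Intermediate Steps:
w = 9 (w = 4 + 5 = 9)
(W + 8373)*((22*w)*3 - 40*(-104 - 7)) = (-11040 + 8373)*((22*9)*3 - 40*(-104 - 7)) = -2667*(198*3 - 40*(-111)) = -2667*(594 + 4440) = -2667*5034 = -13425678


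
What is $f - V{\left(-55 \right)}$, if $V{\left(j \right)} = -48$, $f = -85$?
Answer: $-37$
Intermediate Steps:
$f - V{\left(-55 \right)} = -85 - -48 = -85 + 48 = -37$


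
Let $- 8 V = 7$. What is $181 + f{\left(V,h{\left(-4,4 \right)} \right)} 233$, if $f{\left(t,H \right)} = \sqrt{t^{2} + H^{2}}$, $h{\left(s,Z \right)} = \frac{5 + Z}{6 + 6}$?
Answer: $181 + \frac{233 \sqrt{85}}{8} \approx 449.52$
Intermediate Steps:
$V = - \frac{7}{8}$ ($V = \left(- \frac{1}{8}\right) 7 = - \frac{7}{8} \approx -0.875$)
$h{\left(s,Z \right)} = \frac{5}{12} + \frac{Z}{12}$ ($h{\left(s,Z \right)} = \frac{5 + Z}{12} = \left(5 + Z\right) \frac{1}{12} = \frac{5}{12} + \frac{Z}{12}$)
$f{\left(t,H \right)} = \sqrt{H^{2} + t^{2}}$
$181 + f{\left(V,h{\left(-4,4 \right)} \right)} 233 = 181 + \sqrt{\left(\frac{5}{12} + \frac{1}{12} \cdot 4\right)^{2} + \left(- \frac{7}{8}\right)^{2}} \cdot 233 = 181 + \sqrt{\left(\frac{5}{12} + \frac{1}{3}\right)^{2} + \frac{49}{64}} \cdot 233 = 181 + \sqrt{\left(\frac{3}{4}\right)^{2} + \frac{49}{64}} \cdot 233 = 181 + \sqrt{\frac{9}{16} + \frac{49}{64}} \cdot 233 = 181 + \sqrt{\frac{85}{64}} \cdot 233 = 181 + \frac{\sqrt{85}}{8} \cdot 233 = 181 + \frac{233 \sqrt{85}}{8}$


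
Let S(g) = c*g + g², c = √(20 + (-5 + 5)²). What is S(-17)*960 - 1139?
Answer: 276301 - 32640*√5 ≈ 2.0332e+5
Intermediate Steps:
c = 2*√5 (c = √(20 + 0²) = √(20 + 0) = √20 = 2*√5 ≈ 4.4721)
S(g) = g² + 2*g*√5 (S(g) = (2*√5)*g + g² = 2*g*√5 + g² = g² + 2*g*√5)
S(-17)*960 - 1139 = -17*(-17 + 2*√5)*960 - 1139 = (289 - 34*√5)*960 - 1139 = (277440 - 32640*√5) - 1139 = 276301 - 32640*√5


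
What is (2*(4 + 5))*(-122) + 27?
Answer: -2169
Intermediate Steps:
(2*(4 + 5))*(-122) + 27 = (2*9)*(-122) + 27 = 18*(-122) + 27 = -2196 + 27 = -2169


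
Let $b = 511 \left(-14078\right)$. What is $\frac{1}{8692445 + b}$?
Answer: $\frac{1}{1498587} \approx 6.673 \cdot 10^{-7}$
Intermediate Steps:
$b = -7193858$
$\frac{1}{8692445 + b} = \frac{1}{8692445 - 7193858} = \frac{1}{1498587}$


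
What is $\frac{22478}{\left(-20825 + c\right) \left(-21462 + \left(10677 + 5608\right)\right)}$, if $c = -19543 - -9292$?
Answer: $\frac{11239}{80440226} \approx 0.00013972$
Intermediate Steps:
$c = -10251$ ($c = -19543 + 9292 = -10251$)
$\frac{22478}{\left(-20825 + c\right) \left(-21462 + \left(10677 + 5608\right)\right)} = \frac{22478}{\left(-20825 - 10251\right) \left(-21462 + \left(10677 + 5608\right)\right)} = \frac{22478}{\left(-31076\right) \left(-21462 + 16285\right)} = \frac{22478}{\left(-31076\right) \left(-5177\right)} = \frac{22478}{160880452} = 22478 \cdot \frac{1}{160880452} = \frac{11239}{80440226}$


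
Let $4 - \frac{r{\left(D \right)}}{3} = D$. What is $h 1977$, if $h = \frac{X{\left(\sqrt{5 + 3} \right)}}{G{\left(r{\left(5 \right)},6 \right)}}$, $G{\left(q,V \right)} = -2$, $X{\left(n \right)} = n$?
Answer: $- 1977 \sqrt{2} \approx -2795.9$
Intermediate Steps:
$r{\left(D \right)} = 12 - 3 D$
$h = - \sqrt{2}$ ($h = \frac{\sqrt{5 + 3}}{-2} = \sqrt{8} \left(- \frac{1}{2}\right) = 2 \sqrt{2} \left(- \frac{1}{2}\right) = - \sqrt{2} \approx -1.4142$)
$h 1977 = - \sqrt{2} \cdot 1977 = - 1977 \sqrt{2}$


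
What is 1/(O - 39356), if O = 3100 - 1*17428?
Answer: -1/53684 ≈ -1.8628e-5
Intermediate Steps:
O = -14328 (O = 3100 - 17428 = -14328)
1/(O - 39356) = 1/(-14328 - 39356) = 1/(-53684) = -1/53684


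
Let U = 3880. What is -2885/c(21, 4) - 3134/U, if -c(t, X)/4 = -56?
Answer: -1486977/108640 ≈ -13.687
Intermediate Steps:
c(t, X) = 224 (c(t, X) = -4*(-56) = 224)
-2885/c(21, 4) - 3134/U = -2885/224 - 3134/3880 = -2885*1/224 - 3134*1/3880 = -2885/224 - 1567/1940 = -1486977/108640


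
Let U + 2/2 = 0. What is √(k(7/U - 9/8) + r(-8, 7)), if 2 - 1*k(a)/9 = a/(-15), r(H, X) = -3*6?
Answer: I*√78/4 ≈ 2.2079*I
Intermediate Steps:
U = -1 (U = -1 + 0 = -1)
r(H, X) = -18
k(a) = 18 + 3*a/5 (k(a) = 18 - 9*a/(-15) = 18 - 9*a*(-1)/15 = 18 - (-3)*a/5 = 18 + 3*a/5)
√(k(7/U - 9/8) + r(-8, 7)) = √((18 + 3*(7/(-1) - 9/8)/5) - 18) = √((18 + 3*(7*(-1) - 9*⅛)/5) - 18) = √((18 + 3*(-7 - 9/8)/5) - 18) = √((18 + (⅗)*(-65/8)) - 18) = √((18 - 39/8) - 18) = √(105/8 - 18) = √(-39/8) = I*√78/4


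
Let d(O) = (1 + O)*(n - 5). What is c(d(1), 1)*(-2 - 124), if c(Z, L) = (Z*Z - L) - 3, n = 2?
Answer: -4032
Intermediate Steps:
d(O) = -3 - 3*O (d(O) = (1 + O)*(2 - 5) = (1 + O)*(-3) = -3 - 3*O)
c(Z, L) = -3 + Z² - L (c(Z, L) = (Z² - L) - 3 = -3 + Z² - L)
c(d(1), 1)*(-2 - 124) = (-3 + (-3 - 3*1)² - 1*1)*(-2 - 124) = (-3 + (-3 - 3)² - 1)*(-126) = (-3 + (-6)² - 1)*(-126) = (-3 + 36 - 1)*(-126) = 32*(-126) = -4032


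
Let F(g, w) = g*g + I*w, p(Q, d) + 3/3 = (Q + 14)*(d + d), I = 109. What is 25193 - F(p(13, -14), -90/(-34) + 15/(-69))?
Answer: -214315246/391 ≈ -5.4812e+5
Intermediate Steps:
p(Q, d) = -1 + 2*d*(14 + Q) (p(Q, d) = -1 + (Q + 14)*(d + d) = -1 + (14 + Q)*(2*d) = -1 + 2*d*(14 + Q))
F(g, w) = g² + 109*w (F(g, w) = g*g + 109*w = g² + 109*w)
25193 - F(p(13, -14), -90/(-34) + 15/(-69)) = 25193 - ((-1 + 28*(-14) + 2*13*(-14))² + 109*(-90/(-34) + 15/(-69))) = 25193 - ((-1 - 392 - 364)² + 109*(-90*(-1/34) + 15*(-1/69))) = 25193 - ((-757)² + 109*(45/17 - 5/23)) = 25193 - (573049 + 109*(950/391)) = 25193 - (573049 + 103550/391) = 25193 - 1*224165709/391 = 25193 - 224165709/391 = -214315246/391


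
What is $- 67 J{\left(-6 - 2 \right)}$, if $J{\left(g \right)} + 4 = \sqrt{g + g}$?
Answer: $268 - 268 i \approx 268.0 - 268.0 i$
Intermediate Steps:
$J{\left(g \right)} = -4 + \sqrt{2} \sqrt{g}$ ($J{\left(g \right)} = -4 + \sqrt{g + g} = -4 + \sqrt{2 g} = -4 + \sqrt{2} \sqrt{g}$)
$- 67 J{\left(-6 - 2 \right)} = - 67 \left(-4 + \sqrt{2} \sqrt{-6 - 2}\right) = - 67 \left(-4 + \sqrt{2} \sqrt{-8}\right) = - 67 \left(-4 + \sqrt{2} \cdot 2 i \sqrt{2}\right) = - 67 \left(-4 + 4 i\right) = 268 - 268 i$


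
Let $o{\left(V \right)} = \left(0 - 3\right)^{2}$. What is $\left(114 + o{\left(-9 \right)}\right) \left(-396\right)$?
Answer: $-48708$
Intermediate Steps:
$o{\left(V \right)} = 9$ ($o{\left(V \right)} = \left(-3\right)^{2} = 9$)
$\left(114 + o{\left(-9 \right)}\right) \left(-396\right) = \left(114 + 9\right) \left(-396\right) = 123 \left(-396\right) = -48708$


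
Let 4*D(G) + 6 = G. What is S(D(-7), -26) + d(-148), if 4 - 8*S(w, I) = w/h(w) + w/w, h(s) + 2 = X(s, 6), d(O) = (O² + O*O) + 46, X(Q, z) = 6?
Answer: 5613373/128 ≈ 43855.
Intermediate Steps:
D(G) = -3/2 + G/4
d(O) = 46 + 2*O² (d(O) = (O² + O²) + 46 = 2*O² + 46 = 46 + 2*O²)
h(s) = 4 (h(s) = -2 + 6 = 4)
S(w, I) = 3/8 - w/32 (S(w, I) = ½ - (w/4 + w/w)/8 = ½ - (w*(¼) + 1)/8 = ½ - (w/4 + 1)/8 = ½ - (1 + w/4)/8 = ½ + (-⅛ - w/32) = 3/8 - w/32)
S(D(-7), -26) + d(-148) = (3/8 - (-3/2 + (¼)*(-7))/32) + (46 + 2*(-148)²) = (3/8 - (-3/2 - 7/4)/32) + (46 + 2*21904) = (3/8 - 1/32*(-13/4)) + (46 + 43808) = (3/8 + 13/128) + 43854 = 61/128 + 43854 = 5613373/128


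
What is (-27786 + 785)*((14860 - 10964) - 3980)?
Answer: 2268084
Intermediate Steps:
(-27786 + 785)*((14860 - 10964) - 3980) = -27001*(3896 - 3980) = -27001*(-84) = 2268084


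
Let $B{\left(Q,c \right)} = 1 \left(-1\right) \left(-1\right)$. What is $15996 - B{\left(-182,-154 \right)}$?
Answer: $15995$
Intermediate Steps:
$B{\left(Q,c \right)} = 1$ ($B{\left(Q,c \right)} = \left(-1\right) \left(-1\right) = 1$)
$15996 - B{\left(-182,-154 \right)} = 15996 - 1 = 15995$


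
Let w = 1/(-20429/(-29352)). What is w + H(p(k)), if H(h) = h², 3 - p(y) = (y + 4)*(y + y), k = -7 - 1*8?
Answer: 2184481893/20429 ≈ 1.0693e+5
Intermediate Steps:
k = -15 (k = -7 - 8 = -15)
p(y) = 3 - 2*y*(4 + y) (p(y) = 3 - (y + 4)*(y + y) = 3 - (4 + y)*2*y = 3 - 2*y*(4 + y))
w = 29352/20429 (w = 1/(-20429*(-1/29352)) = 1/(20429/29352) = 29352/20429 ≈ 1.4368)
w + H(p(k)) = 29352/20429 + (3 - 8*(-15) - 2*(-15)²)² = 29352/20429 + (3 + 120 - 2*225)² = 29352/20429 + (3 + 120 - 450)² = 29352/20429 + (-327)² = 29352/20429 + 106929 = 2184481893/20429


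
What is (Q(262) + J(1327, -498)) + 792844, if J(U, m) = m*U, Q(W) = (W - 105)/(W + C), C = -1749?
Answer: 196280869/1487 ≈ 1.3200e+5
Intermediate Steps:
Q(W) = (-105 + W)/(-1749 + W) (Q(W) = (W - 105)/(W - 1749) = (-105 + W)/(-1749 + W))
J(U, m) = U*m
(Q(262) + J(1327, -498)) + 792844 = ((-105 + 262)/(-1749 + 262) + 1327*(-498)) + 792844 = (157/(-1487) - 660846) + 792844 = (-1/1487*157 - 660846) + 792844 = (-157/1487 - 660846) + 792844 = -982678159/1487 + 792844 = 196280869/1487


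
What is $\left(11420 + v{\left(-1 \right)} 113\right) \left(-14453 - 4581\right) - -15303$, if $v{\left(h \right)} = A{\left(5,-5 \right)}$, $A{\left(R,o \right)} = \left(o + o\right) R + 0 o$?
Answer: $-109810877$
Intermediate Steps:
$A{\left(R,o \right)} = 2 R o$ ($A{\left(R,o \right)} = 2 o R + 0 = 2 R o + 0 = 2 R o$)
$v{\left(h \right)} = -50$ ($v{\left(h \right)} = 2 \cdot 5 \left(-5\right) = -50$)
$\left(11420 + v{\left(-1 \right)} 113\right) \left(-14453 - 4581\right) - -15303 = \left(11420 - 5650\right) \left(-14453 - 4581\right) - -15303 = \left(11420 - 5650\right) \left(-19034\right) + 15303 = 5770 \left(-19034\right) + 15303 = -109826180 + 15303 = -109810877$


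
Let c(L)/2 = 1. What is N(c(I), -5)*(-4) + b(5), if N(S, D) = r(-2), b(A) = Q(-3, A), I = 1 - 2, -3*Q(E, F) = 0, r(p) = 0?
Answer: 0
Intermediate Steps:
Q(E, F) = 0 (Q(E, F) = -⅓*0 = 0)
I = -1
b(A) = 0
c(L) = 2 (c(L) = 2*1 = 2)
N(S, D) = 0
N(c(I), -5)*(-4) + b(5) = 0*(-4) + 0 = 0 + 0 = 0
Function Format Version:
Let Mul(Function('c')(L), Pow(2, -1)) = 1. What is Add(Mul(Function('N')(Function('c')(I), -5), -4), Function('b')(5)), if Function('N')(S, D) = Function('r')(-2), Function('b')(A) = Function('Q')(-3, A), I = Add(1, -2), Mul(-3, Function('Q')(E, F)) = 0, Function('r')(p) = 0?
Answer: 0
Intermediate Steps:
Function('Q')(E, F) = 0 (Function('Q')(E, F) = Mul(Rational(-1, 3), 0) = 0)
I = -1
Function('b')(A) = 0
Function('c')(L) = 2 (Function('c')(L) = Mul(2, 1) = 2)
Function('N')(S, D) = 0
Add(Mul(Function('N')(Function('c')(I), -5), -4), Function('b')(5)) = Add(Mul(0, -4), 0) = Add(0, 0) = 0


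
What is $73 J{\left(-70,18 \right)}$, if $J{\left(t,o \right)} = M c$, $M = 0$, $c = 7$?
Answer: $0$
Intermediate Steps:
$J{\left(t,o \right)} = 0$ ($J{\left(t,o \right)} = 0 \cdot 7 = 0$)
$73 J{\left(-70,18 \right)} = 73 \cdot 0 = 0$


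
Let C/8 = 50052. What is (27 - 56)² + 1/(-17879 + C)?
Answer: 321713618/382537 ≈ 841.00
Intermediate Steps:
C = 400416 (C = 8*50052 = 400416)
(27 - 56)² + 1/(-17879 + C) = (27 - 56)² + 1/(-17879 + 400416) = (-29)² + 1/382537 = 841 + 1/382537 = 321713618/382537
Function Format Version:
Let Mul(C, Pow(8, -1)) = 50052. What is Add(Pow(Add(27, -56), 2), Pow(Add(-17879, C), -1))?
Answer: Rational(321713618, 382537) ≈ 841.00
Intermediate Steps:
C = 400416 (C = Mul(8, 50052) = 400416)
Add(Pow(Add(27, -56), 2), Pow(Add(-17879, C), -1)) = Add(Pow(Add(27, -56), 2), Pow(Add(-17879, 400416), -1)) = Add(Pow(-29, 2), Pow(382537, -1)) = Add(841, Rational(1, 382537)) = Rational(321713618, 382537)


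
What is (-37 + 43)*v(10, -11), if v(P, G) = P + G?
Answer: -6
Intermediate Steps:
v(P, G) = G + P
(-37 + 43)*v(10, -11) = (-37 + 43)*(-11 + 10) = 6*(-1) = -6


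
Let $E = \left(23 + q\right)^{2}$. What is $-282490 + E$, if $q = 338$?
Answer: $-152169$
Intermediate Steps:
$E = 130321$ ($E = \left(23 + 338\right)^{2} = 361^{2} = 130321$)
$-282490 + E = -282490 + 130321 = -152169$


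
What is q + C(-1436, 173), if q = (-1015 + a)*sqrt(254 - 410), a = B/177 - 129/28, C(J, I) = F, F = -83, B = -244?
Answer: -83 - 5060005*I*sqrt(39)/2478 ≈ -83.0 - 12752.0*I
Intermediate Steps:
C(J, I) = -83
a = -29665/4956 (a = -244/177 - 129/28 = -29665/4956 ≈ -5.9857)
q = -5060005*I*sqrt(39)/2478 (q = (-1015 - 29665/4956)*sqrt(254 - 410) = -5060005*I*sqrt(39)/2478 ≈ -12752.0*I)
q + C(-1436, 173) = -5060005*I*sqrt(39)/2478 - 83 = -83 - 5060005*I*sqrt(39)/2478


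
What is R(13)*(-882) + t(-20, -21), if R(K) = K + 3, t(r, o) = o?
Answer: -14133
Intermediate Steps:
R(K) = 3 + K
R(13)*(-882) + t(-20, -21) = (3 + 13)*(-882) - 21 = 16*(-882) - 21 = -14112 - 21 = -14133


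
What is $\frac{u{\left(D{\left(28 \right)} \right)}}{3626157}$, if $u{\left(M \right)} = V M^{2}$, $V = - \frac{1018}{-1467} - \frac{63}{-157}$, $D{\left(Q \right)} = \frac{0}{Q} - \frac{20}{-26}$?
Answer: $\frac{25224700}{141144212340027} \approx 1.7872 \cdot 10^{-7}$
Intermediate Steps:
$D{\left(Q \right)} = \frac{10}{13}$ ($D{\left(Q \right)} = 0 - - \frac{10}{13} = 0 + \frac{10}{13} = \frac{10}{13}$)
$V = \frac{252247}{230319}$ ($V = \left(-1018\right) \left(- \frac{1}{1467}\right) - - \frac{63}{157} = \frac{1018}{1467} + \frac{63}{157} = \frac{252247}{230319} \approx 1.0952$)
$u{\left(M \right)} = \frac{252247 M^{2}}{230319}$
$\frac{u{\left(D{\left(28 \right)} \right)}}{3626157} = \frac{\frac{252247}{230319} \left(\frac{10}{13}\right)^{2}}{3626157} = \frac{252247}{230319} \cdot \frac{100}{169} \cdot \frac{1}{3626157} = \frac{25224700}{38923911} \cdot \frac{1}{3626157} = \frac{25224700}{141144212340027}$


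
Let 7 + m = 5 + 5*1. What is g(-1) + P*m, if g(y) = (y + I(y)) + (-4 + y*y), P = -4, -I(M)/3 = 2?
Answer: -22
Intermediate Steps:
I(M) = -6 (I(M) = -3*2 = -6)
m = 3 (m = -7 + (5 + 5*1) = -7 + (5 + 5) = -7 + 10 = 3)
g(y) = -10 + y + y² (g(y) = (y - 6) + (-4 + y*y) = (-6 + y) + (-4 + y²) = -10 + y + y²)
g(-1) + P*m = (-10 - 1 + (-1)²) - 4*3 = (-10 - 1 + 1) - 12 = -10 - 12 = -22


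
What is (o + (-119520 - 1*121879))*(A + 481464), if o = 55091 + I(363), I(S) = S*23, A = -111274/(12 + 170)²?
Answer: -1419036369321629/16562 ≈ -8.5680e+10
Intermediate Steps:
A = -55637/16562 (A = -111274/(182²) = -111274/33124 = -111274*1/33124 = -55637/16562 ≈ -3.3593)
I(S) = 23*S
o = 63440 (o = 55091 + 23*363 = 55091 + 8349 = 63440)
(o + (-119520 - 1*121879))*(A + 481464) = (63440 + (-119520 - 1*121879))*(-55637/16562 + 481464) = (63440 + (-119520 - 121879))*(7973951131/16562) = (63440 - 241399)*(7973951131/16562) = -177959*7973951131/16562 = -1419036369321629/16562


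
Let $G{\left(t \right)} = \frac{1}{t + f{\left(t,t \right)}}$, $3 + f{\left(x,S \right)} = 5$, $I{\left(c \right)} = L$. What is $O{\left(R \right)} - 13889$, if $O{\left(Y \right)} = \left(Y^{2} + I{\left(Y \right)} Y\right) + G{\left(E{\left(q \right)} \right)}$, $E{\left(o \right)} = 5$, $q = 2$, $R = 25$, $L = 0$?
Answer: $- \frac{92847}{7} \approx -13264.0$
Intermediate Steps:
$I{\left(c \right)} = 0$
$f{\left(x,S \right)} = 2$ ($f{\left(x,S \right)} = -3 + 5 = 2$)
$G{\left(t \right)} = \frac{1}{2 + t}$ ($G{\left(t \right)} = \frac{1}{t + 2} = \frac{1}{2 + t}$)
$O{\left(Y \right)} = \frac{1}{7} + Y^{2}$ ($O{\left(Y \right)} = \left(Y^{2} + 0 Y\right) + \frac{1}{2 + 5} = \left(Y^{2} + 0\right) + \frac{1}{7} = Y^{2} + \frac{1}{7} = \frac{1}{7} + Y^{2}$)
$O{\left(R \right)} - 13889 = \left(\frac{1}{7} + 25^{2}\right) - 13889 = \left(\frac{1}{7} + 625\right) - 13889 = \frac{4376}{7} - 13889 = - \frac{92847}{7}$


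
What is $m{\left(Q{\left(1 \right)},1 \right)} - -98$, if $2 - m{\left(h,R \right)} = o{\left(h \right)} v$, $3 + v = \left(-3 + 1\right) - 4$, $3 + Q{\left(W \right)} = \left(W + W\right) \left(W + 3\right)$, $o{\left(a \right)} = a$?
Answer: $145$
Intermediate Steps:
$Q{\left(W \right)} = -3 + 2 W \left(3 + W\right)$ ($Q{\left(W \right)} = -3 + \left(W + W\right) \left(W + 3\right) = -3 + 2 W \left(3 + W\right)$)
$v = -9$ ($v = -3 + \left(\left(-3 + 1\right) - 4\right) = -3 - 6 = -9$)
$m{\left(h,R \right)} = 2 + 9 h$ ($m{\left(h,R \right)} = 2 - h \left(-9\right) = 2 - - 9 h = 2 + 9 h$)
$m{\left(Q{\left(1 \right)},1 \right)} - -98 = \left(2 + 9 \left(-3 + 2 \cdot 1^{2} + 6 \cdot 1\right)\right) - -98 = \left(2 + 9 \left(-3 + 2 \cdot 1 + 6\right)\right) + 98 = \left(2 + 9 \left(-3 + 2 + 6\right)\right) + 98 = \left(2 + 9 \cdot 5\right) + 98 = \left(2 + 45\right) + 98 = 47 + 98 = 145$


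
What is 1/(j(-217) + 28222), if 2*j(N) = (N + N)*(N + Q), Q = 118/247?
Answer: 247/18576211 ≈ 1.3297e-5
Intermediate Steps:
Q = 118/247 (Q = 118*(1/247) = 118/247 ≈ 0.47773)
j(N) = N*(118/247 + N) (j(N) = ((N + N)*(N + 118/247))/2 = ((2*N)*(118/247 + N))/2 = (2*N*(118/247 + N))/2 = N*(118/247 + N))
1/(j(-217) + 28222) = 1/((1/247)*(-217)*(118 + 247*(-217)) + 28222) = 1/((1/247)*(-217)*(118 - 53599) + 28222) = 1/((1/247)*(-217)*(-53481) + 28222) = 1/(11605377/247 + 28222) = 1/(18576211/247) = 247/18576211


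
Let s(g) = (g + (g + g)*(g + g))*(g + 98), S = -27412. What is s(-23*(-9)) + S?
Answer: 52311503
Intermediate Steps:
s(g) = (98 + g)*(g + 4*g**2) (s(g) = (g + (2*g)*(2*g))*(98 + g) = (g + 4*g**2)*(98 + g) = (98 + g)*(g + 4*g**2))
s(-23*(-9)) + S = (-23*(-9))*(98 + 4*(-23*(-9))**2 + 393*(-23*(-9))) - 27412 = 207*(98 + 4*207**2 + 393*207) - 27412 = 207*(98 + 4*42849 + 81351) - 27412 = 207*(98 + 171396 + 81351) - 27412 = 207*252845 - 27412 = 52338915 - 27412 = 52311503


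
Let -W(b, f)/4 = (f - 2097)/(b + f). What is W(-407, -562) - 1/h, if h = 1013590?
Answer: -10780544209/982168710 ≈ -10.976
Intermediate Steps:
W(b, f) = -4*(-2097 + f)/(b + f) (W(b, f) = -4*(f - 2097)/(b + f) = -4*(-2097 + f)/(b + f))
W(-407, -562) - 1/h = 4*(2097 - 1*(-562))/(-407 - 562) - 1/1013590 = 4*(2097 + 562)/(-969) - 1*1/1013590 = 4*(-1/969)*2659 - 1/1013590 = -10636/969 - 1/1013590 = -10780544209/982168710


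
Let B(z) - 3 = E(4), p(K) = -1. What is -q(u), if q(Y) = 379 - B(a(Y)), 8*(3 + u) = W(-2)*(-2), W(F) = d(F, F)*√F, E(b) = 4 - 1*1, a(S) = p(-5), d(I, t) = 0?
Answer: -373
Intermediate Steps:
a(S) = -1
E(b) = 3 (E(b) = 4 - 1 = 3)
B(z) = 6 (B(z) = 3 + 3 = 6)
W(F) = 0 (W(F) = 0*√F = 0)
u = -3 (u = -3 + (0*(-2))/8 = -3 + (⅛)*0 = -3 + 0 = -3)
q(Y) = 373 (q(Y) = 379 - 1*6 = 379 - 6 = 373)
-q(u) = -1*373 = -373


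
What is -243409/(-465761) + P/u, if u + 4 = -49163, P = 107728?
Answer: -38207810705/22900071087 ≈ -1.6685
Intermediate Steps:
u = -49167 (u = -4 - 49163 = -49167)
-243409/(-465761) + P/u = -243409/(-465761) + 107728/(-49167) = -243409*(-1/465761) + 107728*(-1/49167) = 243409/465761 - 107728/49167 = -38207810705/22900071087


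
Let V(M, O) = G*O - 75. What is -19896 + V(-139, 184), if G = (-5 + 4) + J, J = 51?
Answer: -10771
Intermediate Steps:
G = 50 (G = (-5 + 4) + 51 = -1 + 51 = 50)
V(M, O) = -75 + 50*O (V(M, O) = 50*O - 75 = -75 + 50*O)
-19896 + V(-139, 184) = -19896 + (-75 + 50*184) = -19896 + (-75 + 9200) = -19896 + 9125 = -10771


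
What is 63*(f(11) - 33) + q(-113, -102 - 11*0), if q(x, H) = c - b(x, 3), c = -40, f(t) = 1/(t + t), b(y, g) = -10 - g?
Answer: -46269/22 ≈ -2103.1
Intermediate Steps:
f(t) = 1/(2*t)
q(x, H) = -27 (q(x, H) = -40 - (-10 - 1*3) = -40 - (-10 - 3) = -40 - 1*(-13) = -40 + 13 = -27)
63*(f(11) - 33) + q(-113, -102 - 11*0) = 63*((½)/11 - 33) - 27 = 63*((½)*(1/11) - 33) - 27 = 63*(1/22 - 33) - 27 = 63*(-725/22) - 27 = -45675/22 - 27 = -46269/22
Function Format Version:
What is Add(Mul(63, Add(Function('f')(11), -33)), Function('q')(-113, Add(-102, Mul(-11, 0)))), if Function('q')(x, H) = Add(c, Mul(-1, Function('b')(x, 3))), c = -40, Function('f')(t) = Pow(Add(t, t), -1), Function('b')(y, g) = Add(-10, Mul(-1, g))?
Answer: Rational(-46269, 22) ≈ -2103.1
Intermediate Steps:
Function('f')(t) = Mul(Rational(1, 2), Pow(t, -1)) (Function('f')(t) = Pow(Mul(2, t), -1) = Mul(Rational(1, 2), Pow(t, -1)))
Function('q')(x, H) = -27 (Function('q')(x, H) = Add(-40, Mul(-1, Add(-10, Mul(-1, 3)))) = Add(-40, Mul(-1, Add(-10, -3))) = Add(-40, Mul(-1, -13)) = Add(-40, 13) = -27)
Add(Mul(63, Add(Function('f')(11), -33)), Function('q')(-113, Add(-102, Mul(-11, 0)))) = Add(Mul(63, Add(Mul(Rational(1, 2), Pow(11, -1)), -33)), -27) = Add(Mul(63, Add(Mul(Rational(1, 2), Rational(1, 11)), -33)), -27) = Add(Mul(63, Add(Rational(1, 22), -33)), -27) = Add(Mul(63, Rational(-725, 22)), -27) = Add(Rational(-45675, 22), -27) = Rational(-46269, 22)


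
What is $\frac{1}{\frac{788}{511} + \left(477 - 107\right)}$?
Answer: $\frac{511}{189858} \approx 0.0026915$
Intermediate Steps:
$\frac{1}{\frac{788}{511} + \left(477 - 107\right)} = \frac{1}{788 \cdot \frac{1}{511} + 370} = \frac{1}{\frac{788}{511} + 370} = \frac{1}{\frac{189858}{511}} = \frac{511}{189858}$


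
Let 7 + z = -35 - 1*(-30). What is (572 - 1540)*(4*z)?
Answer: 46464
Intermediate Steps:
z = -12 (z = -7 + (-35 - 1*(-30)) = -7 + (-35 + 30) = -7 - 5 = -12)
(572 - 1540)*(4*z) = (572 - 1540)*(4*(-12)) = -968*(-48) = 46464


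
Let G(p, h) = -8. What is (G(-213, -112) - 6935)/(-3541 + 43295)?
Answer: -6943/39754 ≈ -0.17465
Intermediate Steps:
(G(-213, -112) - 6935)/(-3541 + 43295) = (-8 - 6935)/(-3541 + 43295) = -6943/39754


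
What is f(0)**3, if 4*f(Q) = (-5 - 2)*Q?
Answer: 0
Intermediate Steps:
f(Q) = -7*Q/4 (f(Q) = ((-5 - 2)*Q)/4 = (-7*Q)/4 = -7*Q/4)
f(0)**3 = (-7/4*0)**3 = 0**3 = 0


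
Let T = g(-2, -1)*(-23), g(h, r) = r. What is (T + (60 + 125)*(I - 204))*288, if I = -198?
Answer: -21411936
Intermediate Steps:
T = 23 (T = -1*(-23) = 23)
(T + (60 + 125)*(I - 204))*288 = (23 + (60 + 125)*(-198 - 204))*288 = (23 + 185*(-402))*288 = (23 - 74370)*288 = -74347*288 = -21411936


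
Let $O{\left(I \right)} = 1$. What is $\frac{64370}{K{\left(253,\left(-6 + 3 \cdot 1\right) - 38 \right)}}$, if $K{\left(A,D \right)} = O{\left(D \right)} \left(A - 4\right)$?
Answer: $\frac{64370}{249} \approx 258.51$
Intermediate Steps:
$K{\left(A,D \right)} = -4 + A$ ($K{\left(A,D \right)} = 1 \left(A - 4\right) = 1 \left(-4 + A\right) = -4 + A$)
$\frac{64370}{K{\left(253,\left(-6 + 3 \cdot 1\right) - 38 \right)}} = \frac{64370}{-4 + 253} = \frac{64370}{249}$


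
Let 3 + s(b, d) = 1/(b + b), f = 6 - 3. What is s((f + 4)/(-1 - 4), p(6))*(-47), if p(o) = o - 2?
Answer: 2209/14 ≈ 157.79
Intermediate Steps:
p(o) = -2 + o
f = 3
s(b, d) = -3 + 1/(2*b) (s(b, d) = -3 + 1/(b + b) = -3 + 1/(2*b))
s((f + 4)/(-1 - 4), p(6))*(-47) = (-3 + 1/(2*(((3 + 4)/(-1 - 4)))))*(-47) = (-3 + 1/(2*((7/(-5)))))*(-47) = (-3 + 1/(2*((7*(-⅕)))))*(-47) = (-3 + 1/(2*(-7/5)))*(-47) = (-3 + (½)*(-5/7))*(-47) = (-3 - 5/14)*(-47) = -47/14*(-47) = 2209/14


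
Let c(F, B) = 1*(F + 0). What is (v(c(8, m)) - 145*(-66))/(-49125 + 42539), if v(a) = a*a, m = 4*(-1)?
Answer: -4817/3293 ≈ -1.4628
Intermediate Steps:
m = -4
c(F, B) = F (c(F, B) = 1*F = F)
v(a) = a²
(v(c(8, m)) - 145*(-66))/(-49125 + 42539) = (8² - 145*(-66))/(-49125 + 42539) = (64 + 9570)/(-6586) = 9634*(-1/6586) = -4817/3293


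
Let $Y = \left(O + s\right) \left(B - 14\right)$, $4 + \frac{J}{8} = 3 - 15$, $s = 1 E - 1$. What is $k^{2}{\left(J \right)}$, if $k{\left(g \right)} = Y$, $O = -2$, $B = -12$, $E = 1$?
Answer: $2704$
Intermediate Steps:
$s = 0$ ($s = 1 \cdot 1 - 1 = 1 - 1 = 0$)
$J = -128$ ($J = -32 + 8 \left(3 - 15\right) = -32 + 8 \left(-12\right) = -32 - 96 = -128$)
$Y = 52$ ($Y = \left(-2 + 0\right) \left(-12 - 14\right) = \left(-2\right) \left(-26\right) = 52$)
$k{\left(g \right)} = 52$
$k^{2}{\left(J \right)} = 52^{2} = 2704$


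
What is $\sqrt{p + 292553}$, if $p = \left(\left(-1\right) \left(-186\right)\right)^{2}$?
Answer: $29 \sqrt{389} \approx 571.97$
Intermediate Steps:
$p = 34596$ ($p = 186^{2} = 34596$)
$\sqrt{p + 292553} = \sqrt{34596 + 292553} = \sqrt{327149} = 29 \sqrt{389}$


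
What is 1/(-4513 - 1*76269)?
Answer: -1/80782 ≈ -1.2379e-5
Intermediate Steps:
1/(-4513 - 1*76269) = 1/(-4513 - 76269) = 1/(-80782) = -1/80782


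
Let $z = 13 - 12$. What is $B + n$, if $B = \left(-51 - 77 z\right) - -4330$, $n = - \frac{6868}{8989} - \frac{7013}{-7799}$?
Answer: $\frac{2916748247}{694111} \approx 4202.1$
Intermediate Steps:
$z = 1$
$n = \frac{93825}{694111}$ ($n = \left(-6868\right) \frac{1}{8989} - - \frac{7013}{7799} = - \frac{68}{89} + \frac{7013}{7799} = \frac{93825}{694111} \approx 0.13517$)
$B = 4202$ ($B = \left(-51 - 77\right) - -4330 = \left(-51 - 77\right) + 4330 = -128 + 4330 = 4202$)
$B + n = 4202 + \frac{93825}{694111} = \frac{2916748247}{694111}$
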